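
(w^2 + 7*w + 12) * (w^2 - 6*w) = w^4 + w^3 - 30*w^2 - 72*w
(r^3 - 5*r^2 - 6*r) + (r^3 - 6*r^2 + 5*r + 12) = 2*r^3 - 11*r^2 - r + 12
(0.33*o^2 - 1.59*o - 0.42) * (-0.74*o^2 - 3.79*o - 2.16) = -0.2442*o^4 - 0.0741000000000001*o^3 + 5.6241*o^2 + 5.0262*o + 0.9072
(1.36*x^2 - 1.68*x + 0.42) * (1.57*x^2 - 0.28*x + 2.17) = 2.1352*x^4 - 3.0184*x^3 + 4.081*x^2 - 3.7632*x + 0.9114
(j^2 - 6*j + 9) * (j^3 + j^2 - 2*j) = j^5 - 5*j^4 + j^3 + 21*j^2 - 18*j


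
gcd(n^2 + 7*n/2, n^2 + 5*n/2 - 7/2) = n + 7/2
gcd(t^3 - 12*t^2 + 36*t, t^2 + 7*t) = t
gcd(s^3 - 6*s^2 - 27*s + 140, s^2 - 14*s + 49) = s - 7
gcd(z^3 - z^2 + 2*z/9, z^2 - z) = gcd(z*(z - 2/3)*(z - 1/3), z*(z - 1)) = z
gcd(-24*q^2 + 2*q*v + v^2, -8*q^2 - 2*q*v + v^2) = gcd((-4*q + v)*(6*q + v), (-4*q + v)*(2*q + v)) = 4*q - v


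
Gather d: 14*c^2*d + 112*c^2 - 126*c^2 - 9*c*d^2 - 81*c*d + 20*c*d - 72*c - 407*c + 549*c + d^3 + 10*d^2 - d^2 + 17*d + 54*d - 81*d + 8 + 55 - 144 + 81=-14*c^2 + 70*c + d^3 + d^2*(9 - 9*c) + d*(14*c^2 - 61*c - 10)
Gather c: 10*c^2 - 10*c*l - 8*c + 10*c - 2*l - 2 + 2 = 10*c^2 + c*(2 - 10*l) - 2*l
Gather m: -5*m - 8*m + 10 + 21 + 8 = 39 - 13*m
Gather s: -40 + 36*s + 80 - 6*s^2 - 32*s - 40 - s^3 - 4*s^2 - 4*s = -s^3 - 10*s^2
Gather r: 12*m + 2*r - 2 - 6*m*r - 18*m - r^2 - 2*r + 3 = -6*m*r - 6*m - r^2 + 1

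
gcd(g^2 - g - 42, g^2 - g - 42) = g^2 - g - 42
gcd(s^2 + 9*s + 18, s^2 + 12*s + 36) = s + 6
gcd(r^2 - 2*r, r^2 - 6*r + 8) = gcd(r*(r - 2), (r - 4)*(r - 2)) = r - 2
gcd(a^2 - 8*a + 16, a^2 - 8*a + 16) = a^2 - 8*a + 16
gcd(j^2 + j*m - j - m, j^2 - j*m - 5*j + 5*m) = 1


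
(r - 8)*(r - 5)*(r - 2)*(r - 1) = r^4 - 16*r^3 + 81*r^2 - 146*r + 80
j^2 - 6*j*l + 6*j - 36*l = (j + 6)*(j - 6*l)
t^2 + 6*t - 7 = (t - 1)*(t + 7)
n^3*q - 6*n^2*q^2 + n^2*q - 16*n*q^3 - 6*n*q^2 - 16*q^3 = (n - 8*q)*(n + 2*q)*(n*q + q)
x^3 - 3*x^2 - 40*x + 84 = (x - 7)*(x - 2)*(x + 6)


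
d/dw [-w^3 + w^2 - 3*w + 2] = -3*w^2 + 2*w - 3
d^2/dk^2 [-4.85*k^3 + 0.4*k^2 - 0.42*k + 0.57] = 0.8 - 29.1*k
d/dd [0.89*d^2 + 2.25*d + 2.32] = 1.78*d + 2.25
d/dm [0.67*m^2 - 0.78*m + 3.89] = 1.34*m - 0.78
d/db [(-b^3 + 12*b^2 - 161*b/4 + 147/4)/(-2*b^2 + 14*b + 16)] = (4*b^4 - 56*b^3 + 79*b^2 + 1062*b - 2317)/(8*(b^4 - 14*b^3 + 33*b^2 + 112*b + 64))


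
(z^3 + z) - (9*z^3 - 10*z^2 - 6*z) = -8*z^3 + 10*z^2 + 7*z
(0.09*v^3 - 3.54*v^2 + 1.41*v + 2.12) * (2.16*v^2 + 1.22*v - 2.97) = 0.1944*v^5 - 7.5366*v^4 - 1.5405*v^3 + 16.8132*v^2 - 1.6013*v - 6.2964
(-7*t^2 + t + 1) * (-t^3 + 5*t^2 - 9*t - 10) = 7*t^5 - 36*t^4 + 67*t^3 + 66*t^2 - 19*t - 10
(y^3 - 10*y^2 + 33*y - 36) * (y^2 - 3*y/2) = y^5 - 23*y^4/2 + 48*y^3 - 171*y^2/2 + 54*y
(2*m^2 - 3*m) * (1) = 2*m^2 - 3*m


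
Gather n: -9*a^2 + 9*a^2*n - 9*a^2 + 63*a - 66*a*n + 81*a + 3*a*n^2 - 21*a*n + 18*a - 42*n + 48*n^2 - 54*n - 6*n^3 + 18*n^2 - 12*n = -18*a^2 + 162*a - 6*n^3 + n^2*(3*a + 66) + n*(9*a^2 - 87*a - 108)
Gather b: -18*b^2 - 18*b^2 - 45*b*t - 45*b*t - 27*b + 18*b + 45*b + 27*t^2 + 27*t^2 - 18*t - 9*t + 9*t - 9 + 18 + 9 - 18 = -36*b^2 + b*(36 - 90*t) + 54*t^2 - 18*t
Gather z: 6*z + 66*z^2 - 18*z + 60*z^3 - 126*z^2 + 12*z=60*z^3 - 60*z^2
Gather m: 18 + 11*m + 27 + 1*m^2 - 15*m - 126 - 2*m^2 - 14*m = -m^2 - 18*m - 81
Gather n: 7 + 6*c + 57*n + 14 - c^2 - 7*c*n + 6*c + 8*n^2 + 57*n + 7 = -c^2 + 12*c + 8*n^2 + n*(114 - 7*c) + 28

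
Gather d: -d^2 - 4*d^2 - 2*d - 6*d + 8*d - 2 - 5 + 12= 5 - 5*d^2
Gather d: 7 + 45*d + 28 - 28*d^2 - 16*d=-28*d^2 + 29*d + 35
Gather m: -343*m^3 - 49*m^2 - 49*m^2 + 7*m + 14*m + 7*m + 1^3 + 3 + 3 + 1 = -343*m^3 - 98*m^2 + 28*m + 8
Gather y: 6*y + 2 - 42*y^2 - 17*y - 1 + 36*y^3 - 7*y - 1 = 36*y^3 - 42*y^2 - 18*y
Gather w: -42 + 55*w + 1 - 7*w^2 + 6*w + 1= -7*w^2 + 61*w - 40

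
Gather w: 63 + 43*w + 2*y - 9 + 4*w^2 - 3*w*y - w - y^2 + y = 4*w^2 + w*(42 - 3*y) - y^2 + 3*y + 54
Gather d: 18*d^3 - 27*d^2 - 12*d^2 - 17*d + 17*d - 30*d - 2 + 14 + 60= 18*d^3 - 39*d^2 - 30*d + 72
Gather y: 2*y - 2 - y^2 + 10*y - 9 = -y^2 + 12*y - 11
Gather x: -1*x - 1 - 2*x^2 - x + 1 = -2*x^2 - 2*x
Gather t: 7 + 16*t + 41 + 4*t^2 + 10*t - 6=4*t^2 + 26*t + 42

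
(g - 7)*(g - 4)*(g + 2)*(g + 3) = g^4 - 6*g^3 - 21*g^2 + 74*g + 168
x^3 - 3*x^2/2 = x^2*(x - 3/2)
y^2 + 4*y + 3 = (y + 1)*(y + 3)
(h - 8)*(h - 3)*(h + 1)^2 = h^4 - 9*h^3 + 3*h^2 + 37*h + 24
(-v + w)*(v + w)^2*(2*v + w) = -2*v^4 - 3*v^3*w + v^2*w^2 + 3*v*w^3 + w^4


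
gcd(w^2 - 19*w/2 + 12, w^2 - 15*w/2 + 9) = w - 3/2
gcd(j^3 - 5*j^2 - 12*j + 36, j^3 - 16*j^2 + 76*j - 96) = j^2 - 8*j + 12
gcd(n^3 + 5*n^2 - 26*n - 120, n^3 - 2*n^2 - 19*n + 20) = n^2 - n - 20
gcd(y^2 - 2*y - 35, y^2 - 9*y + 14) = y - 7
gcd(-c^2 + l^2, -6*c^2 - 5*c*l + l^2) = c + l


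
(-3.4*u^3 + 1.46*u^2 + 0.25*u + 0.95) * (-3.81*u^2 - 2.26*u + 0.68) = 12.954*u^5 + 2.1214*u^4 - 6.5641*u^3 - 3.1917*u^2 - 1.977*u + 0.646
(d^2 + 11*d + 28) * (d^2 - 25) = d^4 + 11*d^3 + 3*d^2 - 275*d - 700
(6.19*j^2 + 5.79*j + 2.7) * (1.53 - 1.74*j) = -10.7706*j^3 - 0.603899999999999*j^2 + 4.1607*j + 4.131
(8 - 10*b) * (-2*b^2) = 20*b^3 - 16*b^2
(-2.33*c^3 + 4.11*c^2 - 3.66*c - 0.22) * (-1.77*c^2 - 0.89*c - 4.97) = 4.1241*c^5 - 5.201*c^4 + 14.4004*c^3 - 16.7799*c^2 + 18.386*c + 1.0934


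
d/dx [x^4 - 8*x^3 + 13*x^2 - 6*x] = 4*x^3 - 24*x^2 + 26*x - 6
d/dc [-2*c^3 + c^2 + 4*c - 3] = -6*c^2 + 2*c + 4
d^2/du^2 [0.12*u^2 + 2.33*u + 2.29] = 0.240000000000000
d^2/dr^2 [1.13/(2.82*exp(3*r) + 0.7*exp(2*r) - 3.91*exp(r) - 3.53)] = ((-28.6794*exp(2*r) - 3.164*exp(r) + 4.4183)*(2.82*exp(3*r) + 0.7*exp(2*r) - 3.91*exp(r) - 3.53) + 1.13*(8.46*exp(2*r) + 1.4*exp(r) - 3.91)*(16.92*exp(2*r) + 2.8*exp(r) - 7.82)*exp(r))*exp(r)/(2.82*exp(3*r) + 0.7*exp(2*r) - 3.91*exp(r) - 3.53)^3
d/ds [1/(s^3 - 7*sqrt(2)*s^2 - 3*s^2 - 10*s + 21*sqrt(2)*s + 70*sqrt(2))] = (-3*s^2 + 6*s + 14*sqrt(2)*s - 21*sqrt(2) + 10)/(s^3 - 7*sqrt(2)*s^2 - 3*s^2 - 10*s + 21*sqrt(2)*s + 70*sqrt(2))^2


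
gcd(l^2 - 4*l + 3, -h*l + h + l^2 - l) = l - 1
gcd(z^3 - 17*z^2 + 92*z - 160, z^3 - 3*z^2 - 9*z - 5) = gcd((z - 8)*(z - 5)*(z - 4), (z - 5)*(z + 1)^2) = z - 5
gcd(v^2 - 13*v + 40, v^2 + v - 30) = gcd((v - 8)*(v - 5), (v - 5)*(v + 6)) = v - 5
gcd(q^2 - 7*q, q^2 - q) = q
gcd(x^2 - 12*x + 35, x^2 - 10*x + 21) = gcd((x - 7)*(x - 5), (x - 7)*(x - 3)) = x - 7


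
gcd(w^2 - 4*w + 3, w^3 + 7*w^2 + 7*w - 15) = w - 1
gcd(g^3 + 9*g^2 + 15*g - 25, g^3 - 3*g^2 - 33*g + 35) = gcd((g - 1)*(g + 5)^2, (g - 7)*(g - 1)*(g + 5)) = g^2 + 4*g - 5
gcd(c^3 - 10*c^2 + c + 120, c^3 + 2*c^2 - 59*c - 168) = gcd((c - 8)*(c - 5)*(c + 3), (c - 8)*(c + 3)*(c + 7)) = c^2 - 5*c - 24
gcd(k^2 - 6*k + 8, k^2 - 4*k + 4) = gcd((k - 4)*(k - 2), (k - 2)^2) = k - 2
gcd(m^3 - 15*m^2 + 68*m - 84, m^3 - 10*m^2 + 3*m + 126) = m^2 - 13*m + 42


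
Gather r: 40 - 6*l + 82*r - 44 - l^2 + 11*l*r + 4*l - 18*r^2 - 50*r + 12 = -l^2 - 2*l - 18*r^2 + r*(11*l + 32) + 8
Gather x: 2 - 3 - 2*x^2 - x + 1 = -2*x^2 - x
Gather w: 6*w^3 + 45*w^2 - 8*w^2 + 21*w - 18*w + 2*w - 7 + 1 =6*w^3 + 37*w^2 + 5*w - 6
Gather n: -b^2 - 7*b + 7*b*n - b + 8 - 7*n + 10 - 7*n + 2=-b^2 - 8*b + n*(7*b - 14) + 20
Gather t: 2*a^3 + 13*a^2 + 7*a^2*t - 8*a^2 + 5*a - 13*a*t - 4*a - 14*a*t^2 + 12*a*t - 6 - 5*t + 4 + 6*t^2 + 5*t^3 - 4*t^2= 2*a^3 + 5*a^2 + a + 5*t^3 + t^2*(2 - 14*a) + t*(7*a^2 - a - 5) - 2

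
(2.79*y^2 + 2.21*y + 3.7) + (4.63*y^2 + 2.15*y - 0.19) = 7.42*y^2 + 4.36*y + 3.51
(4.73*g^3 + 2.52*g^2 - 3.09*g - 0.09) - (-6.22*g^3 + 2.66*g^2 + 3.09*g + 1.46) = 10.95*g^3 - 0.14*g^2 - 6.18*g - 1.55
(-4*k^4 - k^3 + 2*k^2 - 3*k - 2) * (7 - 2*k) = 8*k^5 - 26*k^4 - 11*k^3 + 20*k^2 - 17*k - 14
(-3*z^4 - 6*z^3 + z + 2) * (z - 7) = -3*z^5 + 15*z^4 + 42*z^3 + z^2 - 5*z - 14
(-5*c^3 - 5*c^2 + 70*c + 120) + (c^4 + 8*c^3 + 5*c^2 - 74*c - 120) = c^4 + 3*c^3 - 4*c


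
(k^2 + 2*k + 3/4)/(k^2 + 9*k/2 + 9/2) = (k + 1/2)/(k + 3)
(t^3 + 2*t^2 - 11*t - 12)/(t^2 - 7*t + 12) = (t^2 + 5*t + 4)/(t - 4)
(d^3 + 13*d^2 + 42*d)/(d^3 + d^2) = (d^2 + 13*d + 42)/(d*(d + 1))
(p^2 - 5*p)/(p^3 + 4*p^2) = (p - 5)/(p*(p + 4))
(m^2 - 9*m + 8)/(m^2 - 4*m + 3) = (m - 8)/(m - 3)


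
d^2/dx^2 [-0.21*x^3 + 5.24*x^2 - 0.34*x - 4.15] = 10.48 - 1.26*x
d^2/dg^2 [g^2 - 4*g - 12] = 2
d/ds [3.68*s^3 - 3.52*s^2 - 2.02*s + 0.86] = 11.04*s^2 - 7.04*s - 2.02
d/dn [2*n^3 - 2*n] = 6*n^2 - 2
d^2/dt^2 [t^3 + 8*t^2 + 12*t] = 6*t + 16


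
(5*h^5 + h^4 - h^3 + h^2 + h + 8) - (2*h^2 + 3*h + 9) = 5*h^5 + h^4 - h^3 - h^2 - 2*h - 1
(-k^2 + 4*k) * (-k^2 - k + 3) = k^4 - 3*k^3 - 7*k^2 + 12*k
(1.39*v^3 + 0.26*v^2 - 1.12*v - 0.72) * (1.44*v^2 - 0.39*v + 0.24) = 2.0016*v^5 - 0.1677*v^4 - 1.3806*v^3 - 0.5376*v^2 + 0.012*v - 0.1728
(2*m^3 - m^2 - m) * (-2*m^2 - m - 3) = -4*m^5 - 3*m^3 + 4*m^2 + 3*m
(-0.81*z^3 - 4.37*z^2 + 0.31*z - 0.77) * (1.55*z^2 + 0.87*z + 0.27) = -1.2555*z^5 - 7.4782*z^4 - 3.5401*z^3 - 2.1037*z^2 - 0.5862*z - 0.2079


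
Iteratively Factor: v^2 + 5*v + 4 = (v + 1)*(v + 4)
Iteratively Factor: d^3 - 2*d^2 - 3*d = (d + 1)*(d^2 - 3*d) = (d - 3)*(d + 1)*(d)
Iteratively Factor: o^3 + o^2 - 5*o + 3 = (o - 1)*(o^2 + 2*o - 3) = (o - 1)*(o + 3)*(o - 1)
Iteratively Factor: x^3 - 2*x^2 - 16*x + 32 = (x + 4)*(x^2 - 6*x + 8) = (x - 2)*(x + 4)*(x - 4)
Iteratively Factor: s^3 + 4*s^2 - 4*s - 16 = (s + 4)*(s^2 - 4) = (s + 2)*(s + 4)*(s - 2)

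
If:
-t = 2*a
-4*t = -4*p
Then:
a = -t/2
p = t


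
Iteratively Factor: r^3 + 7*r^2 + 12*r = (r)*(r^2 + 7*r + 12) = r*(r + 3)*(r + 4)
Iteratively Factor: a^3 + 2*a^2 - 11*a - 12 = (a + 4)*(a^2 - 2*a - 3) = (a - 3)*(a + 4)*(a + 1)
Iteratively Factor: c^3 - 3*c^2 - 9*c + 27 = (c - 3)*(c^2 - 9) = (c - 3)*(c + 3)*(c - 3)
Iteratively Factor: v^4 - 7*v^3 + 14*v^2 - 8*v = (v - 4)*(v^3 - 3*v^2 + 2*v) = v*(v - 4)*(v^2 - 3*v + 2) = v*(v - 4)*(v - 2)*(v - 1)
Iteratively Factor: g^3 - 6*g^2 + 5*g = (g)*(g^2 - 6*g + 5) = g*(g - 5)*(g - 1)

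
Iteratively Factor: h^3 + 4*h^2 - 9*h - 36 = (h + 4)*(h^2 - 9) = (h - 3)*(h + 4)*(h + 3)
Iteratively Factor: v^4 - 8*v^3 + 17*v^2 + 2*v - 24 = (v - 3)*(v^3 - 5*v^2 + 2*v + 8) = (v - 3)*(v - 2)*(v^2 - 3*v - 4) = (v - 4)*(v - 3)*(v - 2)*(v + 1)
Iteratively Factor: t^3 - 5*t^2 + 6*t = (t)*(t^2 - 5*t + 6) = t*(t - 3)*(t - 2)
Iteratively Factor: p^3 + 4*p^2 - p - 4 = (p + 1)*(p^2 + 3*p - 4) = (p + 1)*(p + 4)*(p - 1)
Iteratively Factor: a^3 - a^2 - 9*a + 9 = (a + 3)*(a^2 - 4*a + 3) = (a - 1)*(a + 3)*(a - 3)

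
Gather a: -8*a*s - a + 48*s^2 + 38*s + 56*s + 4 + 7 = a*(-8*s - 1) + 48*s^2 + 94*s + 11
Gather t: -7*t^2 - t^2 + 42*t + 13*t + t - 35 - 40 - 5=-8*t^2 + 56*t - 80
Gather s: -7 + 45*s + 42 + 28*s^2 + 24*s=28*s^2 + 69*s + 35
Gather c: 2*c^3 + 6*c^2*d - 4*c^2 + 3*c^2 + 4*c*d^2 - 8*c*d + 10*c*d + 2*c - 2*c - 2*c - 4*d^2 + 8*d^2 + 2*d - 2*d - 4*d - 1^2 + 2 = 2*c^3 + c^2*(6*d - 1) + c*(4*d^2 + 2*d - 2) + 4*d^2 - 4*d + 1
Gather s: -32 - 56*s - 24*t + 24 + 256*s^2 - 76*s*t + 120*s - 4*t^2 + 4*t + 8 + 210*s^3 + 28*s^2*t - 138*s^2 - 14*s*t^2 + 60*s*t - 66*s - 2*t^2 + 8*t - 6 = 210*s^3 + s^2*(28*t + 118) + s*(-14*t^2 - 16*t - 2) - 6*t^2 - 12*t - 6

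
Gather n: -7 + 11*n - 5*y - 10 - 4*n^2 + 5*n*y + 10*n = -4*n^2 + n*(5*y + 21) - 5*y - 17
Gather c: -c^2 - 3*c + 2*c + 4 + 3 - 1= -c^2 - c + 6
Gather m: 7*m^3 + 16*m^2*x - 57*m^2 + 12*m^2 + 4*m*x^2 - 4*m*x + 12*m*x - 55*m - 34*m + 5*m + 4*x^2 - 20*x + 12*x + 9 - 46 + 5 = 7*m^3 + m^2*(16*x - 45) + m*(4*x^2 + 8*x - 84) + 4*x^2 - 8*x - 32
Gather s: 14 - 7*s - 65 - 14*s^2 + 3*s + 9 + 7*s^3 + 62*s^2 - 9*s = 7*s^3 + 48*s^2 - 13*s - 42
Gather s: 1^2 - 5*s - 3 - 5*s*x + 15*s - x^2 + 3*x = s*(10 - 5*x) - x^2 + 3*x - 2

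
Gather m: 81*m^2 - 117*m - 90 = 81*m^2 - 117*m - 90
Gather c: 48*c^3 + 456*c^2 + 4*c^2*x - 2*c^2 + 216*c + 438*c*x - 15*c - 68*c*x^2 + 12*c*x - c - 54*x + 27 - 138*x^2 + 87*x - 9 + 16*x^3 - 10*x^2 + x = 48*c^3 + c^2*(4*x + 454) + c*(-68*x^2 + 450*x + 200) + 16*x^3 - 148*x^2 + 34*x + 18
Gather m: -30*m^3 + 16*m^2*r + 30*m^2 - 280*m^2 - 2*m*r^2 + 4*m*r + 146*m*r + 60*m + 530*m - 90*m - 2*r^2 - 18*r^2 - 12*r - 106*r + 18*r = -30*m^3 + m^2*(16*r - 250) + m*(-2*r^2 + 150*r + 500) - 20*r^2 - 100*r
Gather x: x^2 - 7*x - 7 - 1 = x^2 - 7*x - 8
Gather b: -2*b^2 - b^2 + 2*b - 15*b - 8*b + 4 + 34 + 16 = -3*b^2 - 21*b + 54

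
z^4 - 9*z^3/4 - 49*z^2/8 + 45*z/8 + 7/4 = (z - 7/2)*(z - 1)*(z + 1/4)*(z + 2)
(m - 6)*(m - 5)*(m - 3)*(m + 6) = m^4 - 8*m^3 - 21*m^2 + 288*m - 540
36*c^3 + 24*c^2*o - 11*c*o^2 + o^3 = (-6*c + o)^2*(c + o)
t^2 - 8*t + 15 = (t - 5)*(t - 3)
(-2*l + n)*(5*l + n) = -10*l^2 + 3*l*n + n^2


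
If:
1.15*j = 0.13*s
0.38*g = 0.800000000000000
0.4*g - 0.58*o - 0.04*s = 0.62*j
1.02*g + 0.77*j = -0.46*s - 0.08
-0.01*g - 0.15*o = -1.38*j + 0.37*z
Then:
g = 2.11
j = -0.46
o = 2.22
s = -4.07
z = -2.68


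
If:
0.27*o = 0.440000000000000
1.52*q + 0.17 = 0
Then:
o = 1.63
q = -0.11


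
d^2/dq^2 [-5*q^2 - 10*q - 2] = -10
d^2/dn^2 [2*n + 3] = 0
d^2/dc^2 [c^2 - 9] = 2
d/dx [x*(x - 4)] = 2*x - 4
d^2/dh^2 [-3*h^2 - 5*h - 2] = -6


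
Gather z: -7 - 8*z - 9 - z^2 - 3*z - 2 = -z^2 - 11*z - 18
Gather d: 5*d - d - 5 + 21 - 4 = 4*d + 12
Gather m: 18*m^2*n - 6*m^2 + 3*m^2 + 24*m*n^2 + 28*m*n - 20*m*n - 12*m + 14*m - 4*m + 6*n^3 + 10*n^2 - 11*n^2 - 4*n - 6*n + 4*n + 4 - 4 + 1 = m^2*(18*n - 3) + m*(24*n^2 + 8*n - 2) + 6*n^3 - n^2 - 6*n + 1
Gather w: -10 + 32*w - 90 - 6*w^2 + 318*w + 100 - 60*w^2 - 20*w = -66*w^2 + 330*w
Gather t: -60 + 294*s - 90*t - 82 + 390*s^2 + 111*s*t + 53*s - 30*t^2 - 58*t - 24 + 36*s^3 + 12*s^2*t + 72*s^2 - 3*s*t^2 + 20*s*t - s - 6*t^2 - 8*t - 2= 36*s^3 + 462*s^2 + 346*s + t^2*(-3*s - 36) + t*(12*s^2 + 131*s - 156) - 168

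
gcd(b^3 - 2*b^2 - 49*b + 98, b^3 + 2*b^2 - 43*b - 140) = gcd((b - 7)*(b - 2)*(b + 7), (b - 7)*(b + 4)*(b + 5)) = b - 7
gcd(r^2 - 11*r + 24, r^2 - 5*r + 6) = r - 3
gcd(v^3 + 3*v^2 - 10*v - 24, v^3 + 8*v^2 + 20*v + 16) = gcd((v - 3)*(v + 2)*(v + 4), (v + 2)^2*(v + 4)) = v^2 + 6*v + 8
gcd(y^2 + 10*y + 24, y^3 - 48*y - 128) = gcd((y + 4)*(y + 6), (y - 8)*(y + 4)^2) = y + 4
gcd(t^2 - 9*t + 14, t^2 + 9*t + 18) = 1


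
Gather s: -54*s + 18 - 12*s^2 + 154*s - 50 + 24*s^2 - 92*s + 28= 12*s^2 + 8*s - 4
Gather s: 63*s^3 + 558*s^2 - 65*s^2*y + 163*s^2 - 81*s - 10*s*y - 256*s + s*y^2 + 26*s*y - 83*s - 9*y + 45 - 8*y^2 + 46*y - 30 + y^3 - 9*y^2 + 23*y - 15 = 63*s^3 + s^2*(721 - 65*y) + s*(y^2 + 16*y - 420) + y^3 - 17*y^2 + 60*y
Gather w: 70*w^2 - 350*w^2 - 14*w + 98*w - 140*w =-280*w^2 - 56*w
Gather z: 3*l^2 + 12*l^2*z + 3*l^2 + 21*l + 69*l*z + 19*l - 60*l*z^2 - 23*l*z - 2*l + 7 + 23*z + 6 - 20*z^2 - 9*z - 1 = 6*l^2 + 38*l + z^2*(-60*l - 20) + z*(12*l^2 + 46*l + 14) + 12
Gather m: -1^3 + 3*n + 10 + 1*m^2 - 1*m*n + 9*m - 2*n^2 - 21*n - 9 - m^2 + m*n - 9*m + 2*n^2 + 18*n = 0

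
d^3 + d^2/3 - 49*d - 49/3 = (d - 7)*(d + 1/3)*(d + 7)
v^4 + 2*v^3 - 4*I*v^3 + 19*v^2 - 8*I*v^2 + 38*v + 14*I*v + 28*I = (v + 2)*(v - 7*I)*(v + I)*(v + 2*I)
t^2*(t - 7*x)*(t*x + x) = t^4*x - 7*t^3*x^2 + t^3*x - 7*t^2*x^2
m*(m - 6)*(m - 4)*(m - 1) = m^4 - 11*m^3 + 34*m^2 - 24*m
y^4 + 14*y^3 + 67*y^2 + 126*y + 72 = (y + 1)*(y + 3)*(y + 4)*(y + 6)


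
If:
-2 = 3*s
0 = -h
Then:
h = 0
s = -2/3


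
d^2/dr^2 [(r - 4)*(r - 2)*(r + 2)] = 6*r - 8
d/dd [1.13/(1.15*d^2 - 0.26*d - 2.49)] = (0.2938 - 2.599*d)/(-1.15*d^2 + 0.26*d + 2.49)^2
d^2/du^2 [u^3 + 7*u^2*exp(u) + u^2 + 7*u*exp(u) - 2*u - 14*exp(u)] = 7*u^2*exp(u) + 35*u*exp(u) + 6*u + 14*exp(u) + 2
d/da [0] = 0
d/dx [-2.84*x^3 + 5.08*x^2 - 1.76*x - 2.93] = -8.52*x^2 + 10.16*x - 1.76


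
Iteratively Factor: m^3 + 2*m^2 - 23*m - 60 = (m + 3)*(m^2 - m - 20) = (m - 5)*(m + 3)*(m + 4)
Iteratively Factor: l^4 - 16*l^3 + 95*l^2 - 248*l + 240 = (l - 4)*(l^3 - 12*l^2 + 47*l - 60) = (l - 4)^2*(l^2 - 8*l + 15) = (l - 4)^2*(l - 3)*(l - 5)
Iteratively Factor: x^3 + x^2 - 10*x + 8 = (x + 4)*(x^2 - 3*x + 2) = (x - 1)*(x + 4)*(x - 2)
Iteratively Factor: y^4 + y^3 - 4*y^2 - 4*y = (y - 2)*(y^3 + 3*y^2 + 2*y) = y*(y - 2)*(y^2 + 3*y + 2) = y*(y - 2)*(y + 2)*(y + 1)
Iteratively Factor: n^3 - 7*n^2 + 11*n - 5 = (n - 5)*(n^2 - 2*n + 1) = (n - 5)*(n - 1)*(n - 1)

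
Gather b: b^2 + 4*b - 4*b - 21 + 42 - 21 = b^2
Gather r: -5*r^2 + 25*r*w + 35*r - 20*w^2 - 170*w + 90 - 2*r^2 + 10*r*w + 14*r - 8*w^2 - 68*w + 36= -7*r^2 + r*(35*w + 49) - 28*w^2 - 238*w + 126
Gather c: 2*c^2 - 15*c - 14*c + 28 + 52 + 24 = 2*c^2 - 29*c + 104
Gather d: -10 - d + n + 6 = -d + n - 4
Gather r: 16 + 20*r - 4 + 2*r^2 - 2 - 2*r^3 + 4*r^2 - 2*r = -2*r^3 + 6*r^2 + 18*r + 10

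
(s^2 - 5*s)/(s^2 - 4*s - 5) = s/(s + 1)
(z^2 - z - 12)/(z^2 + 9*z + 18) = (z - 4)/(z + 6)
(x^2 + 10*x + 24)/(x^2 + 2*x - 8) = (x + 6)/(x - 2)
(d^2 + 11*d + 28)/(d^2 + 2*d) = (d^2 + 11*d + 28)/(d*(d + 2))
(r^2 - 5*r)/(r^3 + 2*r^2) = (r - 5)/(r*(r + 2))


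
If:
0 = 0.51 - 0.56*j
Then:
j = 0.91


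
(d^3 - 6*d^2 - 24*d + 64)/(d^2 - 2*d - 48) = (d^2 + 2*d - 8)/(d + 6)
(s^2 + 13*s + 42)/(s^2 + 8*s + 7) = (s + 6)/(s + 1)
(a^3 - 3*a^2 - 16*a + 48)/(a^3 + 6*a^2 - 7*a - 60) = (a - 4)/(a + 5)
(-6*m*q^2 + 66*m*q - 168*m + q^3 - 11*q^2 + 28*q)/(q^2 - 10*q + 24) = (-6*m*q + 42*m + q^2 - 7*q)/(q - 6)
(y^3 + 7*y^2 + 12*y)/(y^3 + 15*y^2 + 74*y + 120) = y*(y + 3)/(y^2 + 11*y + 30)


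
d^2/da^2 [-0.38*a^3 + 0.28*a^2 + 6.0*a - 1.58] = 0.56 - 2.28*a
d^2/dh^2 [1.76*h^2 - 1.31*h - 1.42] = 3.52000000000000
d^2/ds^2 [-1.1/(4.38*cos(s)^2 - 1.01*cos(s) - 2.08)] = (-84.41136*(1 - cos(s)^2)^2 + 14.59854*cos(s)^3 - 83.41355*cos(s)^2 - 26.8862*cos(s) + 106.69846)/(-4.38*cos(s)^2 + 1.01*cos(s) + 2.08)^3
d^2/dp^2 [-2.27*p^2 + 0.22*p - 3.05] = -4.54000000000000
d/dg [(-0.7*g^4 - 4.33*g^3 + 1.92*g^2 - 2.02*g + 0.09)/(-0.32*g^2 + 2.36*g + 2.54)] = (0.448*g^5 - 3.5704*g^4 - 27.5496*g^3 - 29.1098*g^2 + 9.8112*g - 5.3432)/(0.1024*g^4 - 1.5104*g^3 + 3.944*g^2 + 11.9888*g + 6.4516)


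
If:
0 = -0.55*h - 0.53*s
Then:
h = -0.963636363636364*s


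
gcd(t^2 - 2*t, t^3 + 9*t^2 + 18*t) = t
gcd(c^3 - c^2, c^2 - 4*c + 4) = 1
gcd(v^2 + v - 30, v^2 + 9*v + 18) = v + 6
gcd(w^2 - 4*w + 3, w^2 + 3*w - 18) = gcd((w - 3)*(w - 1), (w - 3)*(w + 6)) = w - 3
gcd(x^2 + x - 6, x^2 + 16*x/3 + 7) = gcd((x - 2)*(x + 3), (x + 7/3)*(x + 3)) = x + 3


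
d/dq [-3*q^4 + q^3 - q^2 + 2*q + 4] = -12*q^3 + 3*q^2 - 2*q + 2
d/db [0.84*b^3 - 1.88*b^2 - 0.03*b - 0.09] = 2.52*b^2 - 3.76*b - 0.03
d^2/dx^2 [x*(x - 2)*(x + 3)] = 6*x + 2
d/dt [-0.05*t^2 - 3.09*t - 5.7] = -0.1*t - 3.09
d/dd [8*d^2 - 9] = 16*d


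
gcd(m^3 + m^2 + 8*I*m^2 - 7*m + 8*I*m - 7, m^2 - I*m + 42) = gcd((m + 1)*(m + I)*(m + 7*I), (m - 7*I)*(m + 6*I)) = 1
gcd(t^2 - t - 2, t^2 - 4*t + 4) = t - 2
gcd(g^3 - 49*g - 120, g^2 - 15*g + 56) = g - 8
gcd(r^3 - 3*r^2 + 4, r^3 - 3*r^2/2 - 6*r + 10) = r^2 - 4*r + 4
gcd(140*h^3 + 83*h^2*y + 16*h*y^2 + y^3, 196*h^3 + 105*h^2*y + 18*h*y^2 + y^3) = 28*h^2 + 11*h*y + y^2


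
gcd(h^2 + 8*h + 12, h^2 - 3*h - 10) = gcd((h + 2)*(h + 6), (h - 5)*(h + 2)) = h + 2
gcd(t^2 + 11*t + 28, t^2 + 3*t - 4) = t + 4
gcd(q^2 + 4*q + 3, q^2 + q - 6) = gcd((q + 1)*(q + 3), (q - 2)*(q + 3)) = q + 3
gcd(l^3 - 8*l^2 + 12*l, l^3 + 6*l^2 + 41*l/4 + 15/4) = 1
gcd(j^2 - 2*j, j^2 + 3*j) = j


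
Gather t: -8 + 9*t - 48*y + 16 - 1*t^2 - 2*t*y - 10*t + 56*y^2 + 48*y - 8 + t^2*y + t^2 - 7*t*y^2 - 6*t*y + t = t^2*y + t*(-7*y^2 - 8*y) + 56*y^2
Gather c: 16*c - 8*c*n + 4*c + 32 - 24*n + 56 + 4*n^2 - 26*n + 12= c*(20 - 8*n) + 4*n^2 - 50*n + 100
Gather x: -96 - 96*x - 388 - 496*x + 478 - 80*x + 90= 84 - 672*x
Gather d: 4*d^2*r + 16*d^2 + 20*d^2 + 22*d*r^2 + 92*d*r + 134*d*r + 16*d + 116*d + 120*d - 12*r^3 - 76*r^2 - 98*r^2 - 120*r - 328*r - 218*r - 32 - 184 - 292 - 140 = d^2*(4*r + 36) + d*(22*r^2 + 226*r + 252) - 12*r^3 - 174*r^2 - 666*r - 648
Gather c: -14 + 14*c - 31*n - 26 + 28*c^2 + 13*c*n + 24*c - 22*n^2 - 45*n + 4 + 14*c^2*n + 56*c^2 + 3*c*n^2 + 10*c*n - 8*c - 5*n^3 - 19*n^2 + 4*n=c^2*(14*n + 84) + c*(3*n^2 + 23*n + 30) - 5*n^3 - 41*n^2 - 72*n - 36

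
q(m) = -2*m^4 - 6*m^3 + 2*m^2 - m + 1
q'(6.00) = -2353.00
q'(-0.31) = -3.73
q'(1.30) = -43.80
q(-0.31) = 1.66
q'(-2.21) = -11.40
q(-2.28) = 30.74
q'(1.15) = -32.37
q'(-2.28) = -8.87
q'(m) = -8*m^3 - 18*m^2 + 4*m - 1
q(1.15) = -10.13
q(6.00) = -3821.00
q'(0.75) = -11.50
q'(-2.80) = 22.30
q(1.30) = -15.81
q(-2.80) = 28.26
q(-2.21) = 30.03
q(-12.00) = -30803.00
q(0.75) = -1.79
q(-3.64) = -30.59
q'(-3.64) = 131.78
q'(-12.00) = 11183.00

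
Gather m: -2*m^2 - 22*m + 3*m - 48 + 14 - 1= -2*m^2 - 19*m - 35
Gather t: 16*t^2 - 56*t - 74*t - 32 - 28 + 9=16*t^2 - 130*t - 51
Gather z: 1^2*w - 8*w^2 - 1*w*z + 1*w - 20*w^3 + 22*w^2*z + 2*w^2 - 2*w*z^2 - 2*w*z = -20*w^3 - 6*w^2 - 2*w*z^2 + 2*w + z*(22*w^2 - 3*w)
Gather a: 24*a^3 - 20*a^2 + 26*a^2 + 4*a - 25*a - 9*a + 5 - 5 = 24*a^3 + 6*a^2 - 30*a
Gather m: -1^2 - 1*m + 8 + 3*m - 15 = 2*m - 8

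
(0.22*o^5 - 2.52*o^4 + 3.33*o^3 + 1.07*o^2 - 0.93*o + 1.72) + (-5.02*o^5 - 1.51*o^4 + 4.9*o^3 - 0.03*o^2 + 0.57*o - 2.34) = -4.8*o^5 - 4.03*o^4 + 8.23*o^3 + 1.04*o^2 - 0.36*o - 0.62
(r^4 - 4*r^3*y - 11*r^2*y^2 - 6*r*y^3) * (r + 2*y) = r^5 - 2*r^4*y - 19*r^3*y^2 - 28*r^2*y^3 - 12*r*y^4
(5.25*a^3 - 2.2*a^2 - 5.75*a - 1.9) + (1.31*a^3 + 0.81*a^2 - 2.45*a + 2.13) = 6.56*a^3 - 1.39*a^2 - 8.2*a + 0.23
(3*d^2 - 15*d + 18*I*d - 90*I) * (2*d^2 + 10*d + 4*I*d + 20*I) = 6*d^4 + 48*I*d^3 - 222*d^2 - 1200*I*d + 1800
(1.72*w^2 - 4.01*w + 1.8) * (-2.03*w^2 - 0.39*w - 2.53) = -3.4916*w^4 + 7.4695*w^3 - 6.4417*w^2 + 9.4433*w - 4.554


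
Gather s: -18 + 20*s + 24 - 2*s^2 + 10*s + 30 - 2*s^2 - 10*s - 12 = -4*s^2 + 20*s + 24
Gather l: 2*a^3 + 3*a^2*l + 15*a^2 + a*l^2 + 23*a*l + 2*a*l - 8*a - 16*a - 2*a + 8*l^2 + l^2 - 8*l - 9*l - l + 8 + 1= 2*a^3 + 15*a^2 - 26*a + l^2*(a + 9) + l*(3*a^2 + 25*a - 18) + 9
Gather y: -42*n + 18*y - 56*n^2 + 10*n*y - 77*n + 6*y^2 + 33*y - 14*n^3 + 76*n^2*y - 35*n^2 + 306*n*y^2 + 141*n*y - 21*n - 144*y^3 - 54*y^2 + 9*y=-14*n^3 - 91*n^2 - 140*n - 144*y^3 + y^2*(306*n - 48) + y*(76*n^2 + 151*n + 60)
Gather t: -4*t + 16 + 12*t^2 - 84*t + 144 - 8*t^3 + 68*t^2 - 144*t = -8*t^3 + 80*t^2 - 232*t + 160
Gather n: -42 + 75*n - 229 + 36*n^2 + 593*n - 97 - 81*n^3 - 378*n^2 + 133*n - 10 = -81*n^3 - 342*n^2 + 801*n - 378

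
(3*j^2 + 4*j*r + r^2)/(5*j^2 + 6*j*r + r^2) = (3*j + r)/(5*j + r)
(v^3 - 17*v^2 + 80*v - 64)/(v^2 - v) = v - 16 + 64/v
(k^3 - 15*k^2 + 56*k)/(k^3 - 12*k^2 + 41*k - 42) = k*(k - 8)/(k^2 - 5*k + 6)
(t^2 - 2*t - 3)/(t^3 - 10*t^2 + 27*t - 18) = (t + 1)/(t^2 - 7*t + 6)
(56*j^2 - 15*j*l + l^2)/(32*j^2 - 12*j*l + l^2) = (7*j - l)/(4*j - l)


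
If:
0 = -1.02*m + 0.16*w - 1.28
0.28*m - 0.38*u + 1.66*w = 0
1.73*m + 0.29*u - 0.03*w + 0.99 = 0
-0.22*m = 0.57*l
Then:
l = 0.43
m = -1.11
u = 3.29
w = 0.94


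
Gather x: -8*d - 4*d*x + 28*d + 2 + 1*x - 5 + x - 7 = 20*d + x*(2 - 4*d) - 10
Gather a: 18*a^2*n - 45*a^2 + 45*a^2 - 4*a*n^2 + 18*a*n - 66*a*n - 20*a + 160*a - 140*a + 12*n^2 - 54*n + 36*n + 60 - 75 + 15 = 18*a^2*n + a*(-4*n^2 - 48*n) + 12*n^2 - 18*n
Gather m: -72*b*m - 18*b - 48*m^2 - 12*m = -18*b - 48*m^2 + m*(-72*b - 12)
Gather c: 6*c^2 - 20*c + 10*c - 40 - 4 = 6*c^2 - 10*c - 44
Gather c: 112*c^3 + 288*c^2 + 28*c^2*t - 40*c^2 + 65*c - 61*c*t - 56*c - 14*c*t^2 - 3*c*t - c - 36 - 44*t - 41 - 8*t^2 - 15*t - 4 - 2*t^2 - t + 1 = 112*c^3 + c^2*(28*t + 248) + c*(-14*t^2 - 64*t + 8) - 10*t^2 - 60*t - 80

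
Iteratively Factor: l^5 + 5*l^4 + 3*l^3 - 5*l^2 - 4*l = (l + 1)*(l^4 + 4*l^3 - l^2 - 4*l) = (l + 1)*(l + 4)*(l^3 - l) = (l - 1)*(l + 1)*(l + 4)*(l^2 + l) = l*(l - 1)*(l + 1)*(l + 4)*(l + 1)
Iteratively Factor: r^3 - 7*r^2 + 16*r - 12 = (r - 2)*(r^2 - 5*r + 6) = (r - 2)^2*(r - 3)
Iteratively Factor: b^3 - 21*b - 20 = (b + 4)*(b^2 - 4*b - 5) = (b - 5)*(b + 4)*(b + 1)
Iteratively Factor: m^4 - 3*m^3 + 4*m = (m - 2)*(m^3 - m^2 - 2*m) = m*(m - 2)*(m^2 - m - 2) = m*(m - 2)*(m + 1)*(m - 2)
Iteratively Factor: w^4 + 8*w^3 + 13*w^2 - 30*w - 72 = (w + 3)*(w^3 + 5*w^2 - 2*w - 24) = (w + 3)^2*(w^2 + 2*w - 8) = (w - 2)*(w + 3)^2*(w + 4)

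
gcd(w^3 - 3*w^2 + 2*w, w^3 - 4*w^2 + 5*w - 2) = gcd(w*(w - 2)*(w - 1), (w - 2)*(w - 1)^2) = w^2 - 3*w + 2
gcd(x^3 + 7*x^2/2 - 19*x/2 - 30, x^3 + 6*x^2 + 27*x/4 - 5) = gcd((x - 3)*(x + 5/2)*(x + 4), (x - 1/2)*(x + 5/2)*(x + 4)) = x^2 + 13*x/2 + 10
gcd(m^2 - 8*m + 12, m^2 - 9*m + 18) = m - 6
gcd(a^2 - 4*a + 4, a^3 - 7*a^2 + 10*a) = a - 2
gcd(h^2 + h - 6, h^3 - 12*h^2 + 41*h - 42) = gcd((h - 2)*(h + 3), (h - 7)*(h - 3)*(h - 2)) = h - 2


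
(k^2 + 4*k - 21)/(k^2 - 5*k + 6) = (k + 7)/(k - 2)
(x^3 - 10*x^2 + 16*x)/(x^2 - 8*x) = x - 2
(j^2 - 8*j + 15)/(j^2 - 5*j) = (j - 3)/j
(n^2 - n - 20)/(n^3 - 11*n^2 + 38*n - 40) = (n + 4)/(n^2 - 6*n + 8)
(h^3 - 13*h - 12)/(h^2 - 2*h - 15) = (h^2 - 3*h - 4)/(h - 5)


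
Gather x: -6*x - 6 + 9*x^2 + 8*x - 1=9*x^2 + 2*x - 7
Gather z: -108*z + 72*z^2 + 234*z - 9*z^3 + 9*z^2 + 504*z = -9*z^3 + 81*z^2 + 630*z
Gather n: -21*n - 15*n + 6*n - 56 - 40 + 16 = -30*n - 80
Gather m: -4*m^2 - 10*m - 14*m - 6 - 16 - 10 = -4*m^2 - 24*m - 32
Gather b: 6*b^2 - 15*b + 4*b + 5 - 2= 6*b^2 - 11*b + 3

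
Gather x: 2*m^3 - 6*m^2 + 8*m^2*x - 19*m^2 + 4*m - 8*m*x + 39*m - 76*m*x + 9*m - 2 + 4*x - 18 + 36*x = 2*m^3 - 25*m^2 + 52*m + x*(8*m^2 - 84*m + 40) - 20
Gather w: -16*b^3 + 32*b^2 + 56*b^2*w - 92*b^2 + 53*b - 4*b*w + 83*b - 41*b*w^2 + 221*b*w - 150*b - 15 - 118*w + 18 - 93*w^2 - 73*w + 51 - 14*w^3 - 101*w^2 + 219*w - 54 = -16*b^3 - 60*b^2 - 14*b - 14*w^3 + w^2*(-41*b - 194) + w*(56*b^2 + 217*b + 28)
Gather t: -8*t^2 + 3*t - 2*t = -8*t^2 + t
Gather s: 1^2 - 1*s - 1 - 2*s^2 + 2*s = -2*s^2 + s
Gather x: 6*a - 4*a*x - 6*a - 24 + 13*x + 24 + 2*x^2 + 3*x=2*x^2 + x*(16 - 4*a)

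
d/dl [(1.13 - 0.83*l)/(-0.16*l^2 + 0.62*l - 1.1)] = (-0.1328*l^2 + 0.3616*l + 0.2124)/(0.0256*l^4 - 0.1984*l^3 + 0.7364*l^2 - 1.364*l + 1.21)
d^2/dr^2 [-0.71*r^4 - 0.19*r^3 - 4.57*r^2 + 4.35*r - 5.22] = -8.52*r^2 - 1.14*r - 9.14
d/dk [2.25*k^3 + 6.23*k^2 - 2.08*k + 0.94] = 6.75*k^2 + 12.46*k - 2.08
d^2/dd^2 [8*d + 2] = 0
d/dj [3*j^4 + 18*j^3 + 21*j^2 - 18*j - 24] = 12*j^3 + 54*j^2 + 42*j - 18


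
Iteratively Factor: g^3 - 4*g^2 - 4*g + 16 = (g - 2)*(g^2 - 2*g - 8) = (g - 4)*(g - 2)*(g + 2)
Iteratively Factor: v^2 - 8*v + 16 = (v - 4)*(v - 4)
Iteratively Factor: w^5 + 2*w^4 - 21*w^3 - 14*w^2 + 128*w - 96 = (w - 3)*(w^4 + 5*w^3 - 6*w^2 - 32*w + 32) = (w - 3)*(w + 4)*(w^3 + w^2 - 10*w + 8) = (w - 3)*(w + 4)^2*(w^2 - 3*w + 2) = (w - 3)*(w - 1)*(w + 4)^2*(w - 2)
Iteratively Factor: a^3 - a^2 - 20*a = (a - 5)*(a^2 + 4*a) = a*(a - 5)*(a + 4)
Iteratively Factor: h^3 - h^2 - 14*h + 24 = (h + 4)*(h^2 - 5*h + 6) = (h - 3)*(h + 4)*(h - 2)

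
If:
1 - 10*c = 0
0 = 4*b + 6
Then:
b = -3/2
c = 1/10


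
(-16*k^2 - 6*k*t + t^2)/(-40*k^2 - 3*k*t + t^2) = (2*k + t)/(5*k + t)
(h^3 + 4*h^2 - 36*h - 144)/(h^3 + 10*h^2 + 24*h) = (h - 6)/h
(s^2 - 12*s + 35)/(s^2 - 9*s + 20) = (s - 7)/(s - 4)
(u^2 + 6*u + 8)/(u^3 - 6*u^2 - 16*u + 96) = (u + 2)/(u^2 - 10*u + 24)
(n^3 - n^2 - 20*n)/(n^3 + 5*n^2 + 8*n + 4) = n*(n^2 - n - 20)/(n^3 + 5*n^2 + 8*n + 4)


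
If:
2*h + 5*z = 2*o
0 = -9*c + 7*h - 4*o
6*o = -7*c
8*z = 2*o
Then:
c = 0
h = 0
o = 0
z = 0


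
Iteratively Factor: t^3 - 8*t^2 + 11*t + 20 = (t - 5)*(t^2 - 3*t - 4) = (t - 5)*(t - 4)*(t + 1)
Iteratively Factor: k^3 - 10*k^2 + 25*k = (k - 5)*(k^2 - 5*k) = k*(k - 5)*(k - 5)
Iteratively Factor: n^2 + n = (n + 1)*(n)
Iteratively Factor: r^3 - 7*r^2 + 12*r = (r)*(r^2 - 7*r + 12) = r*(r - 4)*(r - 3)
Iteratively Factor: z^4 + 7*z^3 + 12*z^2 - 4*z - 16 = (z + 2)*(z^3 + 5*z^2 + 2*z - 8) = (z + 2)^2*(z^2 + 3*z - 4) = (z + 2)^2*(z + 4)*(z - 1)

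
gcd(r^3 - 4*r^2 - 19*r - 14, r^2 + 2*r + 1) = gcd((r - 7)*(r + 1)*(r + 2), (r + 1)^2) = r + 1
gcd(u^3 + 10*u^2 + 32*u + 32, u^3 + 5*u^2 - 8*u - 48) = u^2 + 8*u + 16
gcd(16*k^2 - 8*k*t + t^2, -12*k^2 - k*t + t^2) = -4*k + t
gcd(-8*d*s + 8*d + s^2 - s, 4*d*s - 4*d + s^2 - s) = s - 1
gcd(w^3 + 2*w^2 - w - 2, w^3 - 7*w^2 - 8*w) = w + 1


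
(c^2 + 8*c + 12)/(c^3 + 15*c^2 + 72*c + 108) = (c + 2)/(c^2 + 9*c + 18)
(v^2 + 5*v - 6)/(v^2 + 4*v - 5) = (v + 6)/(v + 5)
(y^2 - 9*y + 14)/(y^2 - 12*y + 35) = (y - 2)/(y - 5)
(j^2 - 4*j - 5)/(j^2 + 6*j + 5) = (j - 5)/(j + 5)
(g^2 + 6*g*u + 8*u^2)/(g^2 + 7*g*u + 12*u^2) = (g + 2*u)/(g + 3*u)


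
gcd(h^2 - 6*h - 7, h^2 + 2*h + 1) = h + 1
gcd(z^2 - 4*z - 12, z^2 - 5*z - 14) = z + 2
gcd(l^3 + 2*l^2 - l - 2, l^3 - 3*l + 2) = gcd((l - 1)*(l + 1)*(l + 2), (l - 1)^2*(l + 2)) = l^2 + l - 2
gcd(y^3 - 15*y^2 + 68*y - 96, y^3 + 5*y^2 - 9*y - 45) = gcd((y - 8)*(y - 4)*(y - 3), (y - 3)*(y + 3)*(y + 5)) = y - 3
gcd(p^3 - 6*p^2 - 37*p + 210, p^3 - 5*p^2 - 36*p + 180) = p^2 + p - 30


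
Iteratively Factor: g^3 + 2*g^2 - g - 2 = (g + 1)*(g^2 + g - 2) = (g - 1)*(g + 1)*(g + 2)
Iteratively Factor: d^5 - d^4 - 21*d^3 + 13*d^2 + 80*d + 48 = (d - 3)*(d^4 + 2*d^3 - 15*d^2 - 32*d - 16) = (d - 3)*(d + 1)*(d^3 + d^2 - 16*d - 16) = (d - 3)*(d + 1)^2*(d^2 - 16) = (d - 3)*(d + 1)^2*(d + 4)*(d - 4)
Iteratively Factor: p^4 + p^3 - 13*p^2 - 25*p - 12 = (p + 1)*(p^3 - 13*p - 12) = (p - 4)*(p + 1)*(p^2 + 4*p + 3) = (p - 4)*(p + 1)*(p + 3)*(p + 1)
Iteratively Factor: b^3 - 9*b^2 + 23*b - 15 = (b - 3)*(b^2 - 6*b + 5) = (b - 3)*(b - 1)*(b - 5)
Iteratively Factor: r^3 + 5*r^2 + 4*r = (r + 1)*(r^2 + 4*r) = r*(r + 1)*(r + 4)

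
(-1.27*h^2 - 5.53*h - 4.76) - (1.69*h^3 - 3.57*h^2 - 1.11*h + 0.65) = -1.69*h^3 + 2.3*h^2 - 4.42*h - 5.41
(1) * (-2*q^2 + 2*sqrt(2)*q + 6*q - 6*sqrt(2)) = -2*q^2 + 2*sqrt(2)*q + 6*q - 6*sqrt(2)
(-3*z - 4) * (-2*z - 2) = 6*z^2 + 14*z + 8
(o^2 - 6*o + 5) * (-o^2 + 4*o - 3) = -o^4 + 10*o^3 - 32*o^2 + 38*o - 15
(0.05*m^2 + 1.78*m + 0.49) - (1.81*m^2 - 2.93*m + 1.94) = -1.76*m^2 + 4.71*m - 1.45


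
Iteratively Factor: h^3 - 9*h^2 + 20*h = (h - 4)*(h^2 - 5*h) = h*(h - 4)*(h - 5)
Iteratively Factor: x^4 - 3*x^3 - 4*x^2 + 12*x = (x - 2)*(x^3 - x^2 - 6*x) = (x - 3)*(x - 2)*(x^2 + 2*x) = x*(x - 3)*(x - 2)*(x + 2)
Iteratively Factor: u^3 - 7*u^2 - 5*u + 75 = (u + 3)*(u^2 - 10*u + 25) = (u - 5)*(u + 3)*(u - 5)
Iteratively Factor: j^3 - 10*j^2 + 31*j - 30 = (j - 5)*(j^2 - 5*j + 6) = (j - 5)*(j - 2)*(j - 3)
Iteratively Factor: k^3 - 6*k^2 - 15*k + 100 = (k - 5)*(k^2 - k - 20) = (k - 5)*(k + 4)*(k - 5)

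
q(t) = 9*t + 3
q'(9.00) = 9.00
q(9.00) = 84.00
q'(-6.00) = 9.00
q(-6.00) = -51.00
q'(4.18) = 9.00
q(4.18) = 40.62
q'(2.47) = 9.00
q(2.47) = 25.23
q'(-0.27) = 9.00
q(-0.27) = 0.57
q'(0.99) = 9.00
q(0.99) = 11.91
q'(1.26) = 9.00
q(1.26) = 14.34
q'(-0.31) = 9.00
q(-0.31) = 0.21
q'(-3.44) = 9.00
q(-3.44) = -27.96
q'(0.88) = 9.00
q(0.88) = 10.92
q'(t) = 9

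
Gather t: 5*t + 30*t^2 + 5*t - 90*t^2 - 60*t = -60*t^2 - 50*t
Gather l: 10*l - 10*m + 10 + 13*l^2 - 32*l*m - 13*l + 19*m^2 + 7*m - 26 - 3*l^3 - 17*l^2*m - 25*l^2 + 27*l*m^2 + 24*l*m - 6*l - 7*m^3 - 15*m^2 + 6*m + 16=-3*l^3 + l^2*(-17*m - 12) + l*(27*m^2 - 8*m - 9) - 7*m^3 + 4*m^2 + 3*m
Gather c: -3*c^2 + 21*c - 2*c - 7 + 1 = -3*c^2 + 19*c - 6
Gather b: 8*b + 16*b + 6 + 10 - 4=24*b + 12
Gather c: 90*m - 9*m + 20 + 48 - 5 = 81*m + 63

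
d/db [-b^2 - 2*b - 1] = -2*b - 2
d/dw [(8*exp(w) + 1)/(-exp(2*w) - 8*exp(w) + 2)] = 2*(4*exp(2*w) + exp(w) + 12)*exp(w)/(exp(4*w) + 16*exp(3*w) + 60*exp(2*w) - 32*exp(w) + 4)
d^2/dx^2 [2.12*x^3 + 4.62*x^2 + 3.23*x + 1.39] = 12.72*x + 9.24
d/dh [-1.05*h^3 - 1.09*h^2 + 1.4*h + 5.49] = -3.15*h^2 - 2.18*h + 1.4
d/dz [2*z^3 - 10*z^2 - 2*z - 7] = 6*z^2 - 20*z - 2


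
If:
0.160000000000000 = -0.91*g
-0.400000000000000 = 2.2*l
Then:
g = -0.18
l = -0.18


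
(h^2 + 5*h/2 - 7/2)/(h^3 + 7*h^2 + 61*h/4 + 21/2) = 2*(h - 1)/(2*h^2 + 7*h + 6)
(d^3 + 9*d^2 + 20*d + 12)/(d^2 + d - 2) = (d^2 + 7*d + 6)/(d - 1)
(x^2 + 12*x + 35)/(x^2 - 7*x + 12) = (x^2 + 12*x + 35)/(x^2 - 7*x + 12)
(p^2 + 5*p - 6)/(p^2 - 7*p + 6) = (p + 6)/(p - 6)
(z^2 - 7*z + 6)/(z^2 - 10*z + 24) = (z - 1)/(z - 4)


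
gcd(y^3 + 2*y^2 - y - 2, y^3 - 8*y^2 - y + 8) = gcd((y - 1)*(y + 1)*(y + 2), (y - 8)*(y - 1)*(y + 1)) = y^2 - 1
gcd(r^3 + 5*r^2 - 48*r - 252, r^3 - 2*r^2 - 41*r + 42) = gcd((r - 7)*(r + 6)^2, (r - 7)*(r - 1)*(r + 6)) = r^2 - r - 42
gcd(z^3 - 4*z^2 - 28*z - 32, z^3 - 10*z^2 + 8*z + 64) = z^2 - 6*z - 16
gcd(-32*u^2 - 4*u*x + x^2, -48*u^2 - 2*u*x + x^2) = -8*u + x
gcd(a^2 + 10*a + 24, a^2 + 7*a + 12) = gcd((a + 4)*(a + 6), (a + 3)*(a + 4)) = a + 4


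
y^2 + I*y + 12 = (y - 3*I)*(y + 4*I)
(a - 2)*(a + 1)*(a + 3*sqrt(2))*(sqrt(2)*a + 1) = sqrt(2)*a^4 - sqrt(2)*a^3 + 7*a^3 - 7*a^2 + sqrt(2)*a^2 - 14*a - 3*sqrt(2)*a - 6*sqrt(2)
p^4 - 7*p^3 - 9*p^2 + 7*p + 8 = (p - 8)*(p - 1)*(p + 1)^2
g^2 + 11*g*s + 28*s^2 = (g + 4*s)*(g + 7*s)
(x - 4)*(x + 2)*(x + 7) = x^3 + 5*x^2 - 22*x - 56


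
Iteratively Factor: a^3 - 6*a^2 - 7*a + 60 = (a - 4)*(a^2 - 2*a - 15) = (a - 5)*(a - 4)*(a + 3)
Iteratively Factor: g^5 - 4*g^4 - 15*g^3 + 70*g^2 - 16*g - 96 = (g + 4)*(g^4 - 8*g^3 + 17*g^2 + 2*g - 24) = (g + 1)*(g + 4)*(g^3 - 9*g^2 + 26*g - 24) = (g - 2)*(g + 1)*(g + 4)*(g^2 - 7*g + 12) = (g - 3)*(g - 2)*(g + 1)*(g + 4)*(g - 4)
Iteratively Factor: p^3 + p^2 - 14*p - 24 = (p + 3)*(p^2 - 2*p - 8) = (p + 2)*(p + 3)*(p - 4)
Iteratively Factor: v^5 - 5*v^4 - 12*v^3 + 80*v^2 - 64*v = (v - 1)*(v^4 - 4*v^3 - 16*v^2 + 64*v) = (v - 4)*(v - 1)*(v^3 - 16*v) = (v - 4)*(v - 1)*(v + 4)*(v^2 - 4*v) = (v - 4)^2*(v - 1)*(v + 4)*(v)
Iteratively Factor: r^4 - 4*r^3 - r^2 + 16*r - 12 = (r - 1)*(r^3 - 3*r^2 - 4*r + 12) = (r - 2)*(r - 1)*(r^2 - r - 6) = (r - 2)*(r - 1)*(r + 2)*(r - 3)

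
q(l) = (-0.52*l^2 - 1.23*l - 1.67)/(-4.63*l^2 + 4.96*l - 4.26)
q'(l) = (-1.04*l - 1.23)/(-4.63*l^2 + 4.96*l - 4.26) + (9.26*l - 4.96)*(-0.52*l^2 - 1.23*l - 1.67)/(-4.63*l^2 + 4.96*l - 4.26)^2 = (-8.2741*l^2 - 11.0338*l + 13.523)/(21.4369*l^4 - 45.9296*l^3 + 64.0492*l^2 - 42.2592*l + 18.1476)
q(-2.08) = 0.04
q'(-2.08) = 0.00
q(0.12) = 0.49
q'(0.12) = 0.87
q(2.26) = 0.43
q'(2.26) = -0.19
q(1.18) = 0.79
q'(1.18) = -0.47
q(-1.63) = 0.04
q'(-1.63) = 0.02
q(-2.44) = 0.04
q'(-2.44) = -0.00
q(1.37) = 0.70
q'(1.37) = -0.45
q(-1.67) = 0.04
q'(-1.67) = 0.01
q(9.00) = 0.16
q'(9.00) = -0.01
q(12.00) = 0.15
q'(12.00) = -0.00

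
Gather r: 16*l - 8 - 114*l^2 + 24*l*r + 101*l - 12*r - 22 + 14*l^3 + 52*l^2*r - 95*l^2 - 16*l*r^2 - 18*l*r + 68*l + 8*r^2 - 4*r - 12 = 14*l^3 - 209*l^2 + 185*l + r^2*(8 - 16*l) + r*(52*l^2 + 6*l - 16) - 42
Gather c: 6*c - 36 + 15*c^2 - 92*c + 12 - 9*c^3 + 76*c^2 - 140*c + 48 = -9*c^3 + 91*c^2 - 226*c + 24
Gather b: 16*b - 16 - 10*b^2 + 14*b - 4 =-10*b^2 + 30*b - 20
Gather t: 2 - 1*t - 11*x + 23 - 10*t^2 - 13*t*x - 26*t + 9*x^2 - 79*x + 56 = -10*t^2 + t*(-13*x - 27) + 9*x^2 - 90*x + 81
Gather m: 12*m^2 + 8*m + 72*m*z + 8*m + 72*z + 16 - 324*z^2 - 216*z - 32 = 12*m^2 + m*(72*z + 16) - 324*z^2 - 144*z - 16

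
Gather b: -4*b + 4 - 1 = 3 - 4*b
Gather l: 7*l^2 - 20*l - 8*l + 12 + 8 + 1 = 7*l^2 - 28*l + 21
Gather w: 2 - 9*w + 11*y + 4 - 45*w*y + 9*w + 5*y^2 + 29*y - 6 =-45*w*y + 5*y^2 + 40*y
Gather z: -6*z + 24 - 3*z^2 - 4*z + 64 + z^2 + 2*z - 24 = -2*z^2 - 8*z + 64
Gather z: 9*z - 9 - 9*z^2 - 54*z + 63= -9*z^2 - 45*z + 54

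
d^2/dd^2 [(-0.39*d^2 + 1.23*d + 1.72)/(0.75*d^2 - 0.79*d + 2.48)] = (-2.22044604925031e-16*d^4 + 0.921600000000001*d^3 + 10.1574*d^2 - 19.8414*d - 4.229176)/(0.421875*d^6 - 1.333125*d^5 + 5.589225*d^4 - 9.309439*d^3 + 18.481704*d^2 - 14.576448*d + 15.252992)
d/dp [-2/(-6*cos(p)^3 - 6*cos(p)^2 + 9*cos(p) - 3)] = 8*(4*cos(p) + 3*cos(2*p))*sin(p)/(3*(-4*sin(p)^2 - 3*cos(p) + cos(3*p) + 6)^2)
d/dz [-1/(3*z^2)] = 2/(3*z^3)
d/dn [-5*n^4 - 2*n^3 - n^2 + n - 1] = -20*n^3 - 6*n^2 - 2*n + 1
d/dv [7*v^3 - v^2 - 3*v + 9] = 21*v^2 - 2*v - 3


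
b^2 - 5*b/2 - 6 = (b - 4)*(b + 3/2)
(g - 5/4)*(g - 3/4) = g^2 - 2*g + 15/16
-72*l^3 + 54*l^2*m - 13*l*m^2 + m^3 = (-6*l + m)*(-4*l + m)*(-3*l + m)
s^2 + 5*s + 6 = (s + 2)*(s + 3)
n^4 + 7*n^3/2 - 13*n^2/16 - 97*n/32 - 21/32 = (n - 1)*(n + 1/4)*(n + 3/4)*(n + 7/2)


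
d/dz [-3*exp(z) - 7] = -3*exp(z)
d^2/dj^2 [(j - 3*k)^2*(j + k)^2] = 12*j^2 - 24*j*k - 4*k^2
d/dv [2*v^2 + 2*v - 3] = 4*v + 2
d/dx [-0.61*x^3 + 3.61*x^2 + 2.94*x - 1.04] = -1.83*x^2 + 7.22*x + 2.94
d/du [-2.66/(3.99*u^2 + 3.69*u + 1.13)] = (21.2268*u + 9.8154)/(3.99*u^2 + 3.69*u + 1.13)^2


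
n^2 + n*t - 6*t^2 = (n - 2*t)*(n + 3*t)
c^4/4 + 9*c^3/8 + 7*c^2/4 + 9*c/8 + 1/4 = (c/4 + 1/2)*(c + 1/2)*(c + 1)^2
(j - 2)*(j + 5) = j^2 + 3*j - 10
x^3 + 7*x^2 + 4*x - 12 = (x - 1)*(x + 2)*(x + 6)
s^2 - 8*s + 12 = (s - 6)*(s - 2)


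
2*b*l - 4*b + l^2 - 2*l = (2*b + l)*(l - 2)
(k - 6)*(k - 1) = k^2 - 7*k + 6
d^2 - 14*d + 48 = (d - 8)*(d - 6)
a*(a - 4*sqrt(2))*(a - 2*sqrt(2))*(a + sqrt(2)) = a^4 - 5*sqrt(2)*a^3 + 4*a^2 + 16*sqrt(2)*a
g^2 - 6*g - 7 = (g - 7)*(g + 1)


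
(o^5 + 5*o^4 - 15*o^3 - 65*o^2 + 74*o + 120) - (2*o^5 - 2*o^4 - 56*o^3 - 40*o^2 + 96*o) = -o^5 + 7*o^4 + 41*o^3 - 25*o^2 - 22*o + 120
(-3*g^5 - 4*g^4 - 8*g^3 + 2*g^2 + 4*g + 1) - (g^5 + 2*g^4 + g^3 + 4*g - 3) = -4*g^5 - 6*g^4 - 9*g^3 + 2*g^2 + 4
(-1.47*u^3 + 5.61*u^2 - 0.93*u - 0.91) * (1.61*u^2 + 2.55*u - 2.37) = -2.3667*u^5 + 5.2836*u^4 + 16.2921*u^3 - 17.1323*u^2 - 0.1164*u + 2.1567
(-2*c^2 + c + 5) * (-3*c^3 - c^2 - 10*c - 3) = 6*c^5 - c^4 + 4*c^3 - 9*c^2 - 53*c - 15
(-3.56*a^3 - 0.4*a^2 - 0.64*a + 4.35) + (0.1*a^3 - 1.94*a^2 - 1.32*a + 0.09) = -3.46*a^3 - 2.34*a^2 - 1.96*a + 4.44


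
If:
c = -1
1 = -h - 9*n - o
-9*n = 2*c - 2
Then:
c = -1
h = -o - 5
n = 4/9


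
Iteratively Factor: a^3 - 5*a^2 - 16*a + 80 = (a + 4)*(a^2 - 9*a + 20) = (a - 5)*(a + 4)*(a - 4)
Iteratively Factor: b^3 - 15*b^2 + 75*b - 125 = (b - 5)*(b^2 - 10*b + 25) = (b - 5)^2*(b - 5)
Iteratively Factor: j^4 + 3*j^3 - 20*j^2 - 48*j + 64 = (j - 1)*(j^3 + 4*j^2 - 16*j - 64) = (j - 1)*(j + 4)*(j^2 - 16) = (j - 1)*(j + 4)^2*(j - 4)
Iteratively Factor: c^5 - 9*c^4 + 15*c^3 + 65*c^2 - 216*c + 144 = (c - 4)*(c^4 - 5*c^3 - 5*c^2 + 45*c - 36) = (c - 4)*(c - 1)*(c^3 - 4*c^2 - 9*c + 36) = (c - 4)*(c - 3)*(c - 1)*(c^2 - c - 12) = (c - 4)^2*(c - 3)*(c - 1)*(c + 3)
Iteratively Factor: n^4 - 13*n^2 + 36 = (n + 3)*(n^3 - 3*n^2 - 4*n + 12) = (n - 2)*(n + 3)*(n^2 - n - 6) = (n - 3)*(n - 2)*(n + 3)*(n + 2)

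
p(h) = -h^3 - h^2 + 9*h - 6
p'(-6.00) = -87.00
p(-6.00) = 120.00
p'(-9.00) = -216.00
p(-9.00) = 561.00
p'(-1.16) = 7.28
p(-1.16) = -16.22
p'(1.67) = -2.71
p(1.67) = 1.58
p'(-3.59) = -22.48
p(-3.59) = -4.93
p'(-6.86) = -118.46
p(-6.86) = 208.03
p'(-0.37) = 9.33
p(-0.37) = -9.42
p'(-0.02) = 9.04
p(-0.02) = -6.18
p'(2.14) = -9.02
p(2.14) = -1.12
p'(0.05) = 8.89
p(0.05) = -5.55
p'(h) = -3*h^2 - 2*h + 9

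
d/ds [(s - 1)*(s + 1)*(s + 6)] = 3*s^2 + 12*s - 1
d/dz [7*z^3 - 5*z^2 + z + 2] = 21*z^2 - 10*z + 1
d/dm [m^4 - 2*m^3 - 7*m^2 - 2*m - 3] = 4*m^3 - 6*m^2 - 14*m - 2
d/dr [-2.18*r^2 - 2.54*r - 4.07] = -4.36*r - 2.54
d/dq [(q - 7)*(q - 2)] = 2*q - 9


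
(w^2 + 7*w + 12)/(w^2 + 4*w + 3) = (w + 4)/(w + 1)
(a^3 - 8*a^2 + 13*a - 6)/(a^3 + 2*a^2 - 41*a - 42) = (a^2 - 2*a + 1)/(a^2 + 8*a + 7)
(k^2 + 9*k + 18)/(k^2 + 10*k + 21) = (k + 6)/(k + 7)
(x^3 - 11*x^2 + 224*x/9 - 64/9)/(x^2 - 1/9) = (3*x^2 - 32*x + 64)/(3*x + 1)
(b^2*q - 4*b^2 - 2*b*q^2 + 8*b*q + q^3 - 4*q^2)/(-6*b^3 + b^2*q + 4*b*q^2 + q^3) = (-b*q + 4*b + q^2 - 4*q)/(6*b^2 + 5*b*q + q^2)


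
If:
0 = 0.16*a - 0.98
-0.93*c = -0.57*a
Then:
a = 6.12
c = 3.75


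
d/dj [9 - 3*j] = -3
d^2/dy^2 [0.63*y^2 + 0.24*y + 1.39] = 1.26000000000000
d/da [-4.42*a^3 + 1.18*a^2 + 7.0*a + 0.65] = -13.26*a^2 + 2.36*a + 7.0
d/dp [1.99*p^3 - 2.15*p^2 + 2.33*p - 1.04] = 5.97*p^2 - 4.3*p + 2.33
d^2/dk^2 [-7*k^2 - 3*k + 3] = -14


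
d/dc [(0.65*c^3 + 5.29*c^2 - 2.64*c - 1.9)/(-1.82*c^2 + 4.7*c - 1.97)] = (-1.183*c^4 + 6.11*c^3 + 16.2167*c^2 - 27.7586*c + 14.1308)/(3.3124*c^4 - 17.108*c^3 + 29.2608*c^2 - 18.518*c + 3.8809)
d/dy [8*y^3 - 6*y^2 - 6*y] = 24*y^2 - 12*y - 6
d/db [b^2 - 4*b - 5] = 2*b - 4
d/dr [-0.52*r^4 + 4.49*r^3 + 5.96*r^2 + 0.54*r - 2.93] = -2.08*r^3 + 13.47*r^2 + 11.92*r + 0.54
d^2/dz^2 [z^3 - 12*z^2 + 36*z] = 6*z - 24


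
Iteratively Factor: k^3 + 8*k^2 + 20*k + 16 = (k + 2)*(k^2 + 6*k + 8) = (k + 2)^2*(k + 4)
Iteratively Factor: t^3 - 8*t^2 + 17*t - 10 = (t - 2)*(t^2 - 6*t + 5) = (t - 2)*(t - 1)*(t - 5)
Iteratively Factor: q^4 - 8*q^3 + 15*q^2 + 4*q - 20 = (q + 1)*(q^3 - 9*q^2 + 24*q - 20) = (q - 2)*(q + 1)*(q^2 - 7*q + 10) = (q - 5)*(q - 2)*(q + 1)*(q - 2)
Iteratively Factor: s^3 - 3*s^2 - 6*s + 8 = (s - 1)*(s^2 - 2*s - 8) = (s - 1)*(s + 2)*(s - 4)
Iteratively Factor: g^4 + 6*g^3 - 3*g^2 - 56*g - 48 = (g + 1)*(g^3 + 5*g^2 - 8*g - 48) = (g - 3)*(g + 1)*(g^2 + 8*g + 16) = (g - 3)*(g + 1)*(g + 4)*(g + 4)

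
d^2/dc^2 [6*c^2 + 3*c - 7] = 12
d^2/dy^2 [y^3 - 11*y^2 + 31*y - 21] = 6*y - 22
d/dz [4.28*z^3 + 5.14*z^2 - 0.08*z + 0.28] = 12.84*z^2 + 10.28*z - 0.08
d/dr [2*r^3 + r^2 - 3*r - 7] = 6*r^2 + 2*r - 3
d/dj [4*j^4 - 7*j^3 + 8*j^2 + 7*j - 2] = 16*j^3 - 21*j^2 + 16*j + 7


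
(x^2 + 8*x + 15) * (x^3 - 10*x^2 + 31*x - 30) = x^5 - 2*x^4 - 34*x^3 + 68*x^2 + 225*x - 450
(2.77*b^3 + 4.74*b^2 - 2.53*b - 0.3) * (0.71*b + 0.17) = 1.9667*b^4 + 3.8363*b^3 - 0.9905*b^2 - 0.6431*b - 0.051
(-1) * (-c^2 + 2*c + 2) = c^2 - 2*c - 2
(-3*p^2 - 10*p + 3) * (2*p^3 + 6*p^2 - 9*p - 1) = -6*p^5 - 38*p^4 - 27*p^3 + 111*p^2 - 17*p - 3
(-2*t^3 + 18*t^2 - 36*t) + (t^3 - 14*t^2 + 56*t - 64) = -t^3 + 4*t^2 + 20*t - 64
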